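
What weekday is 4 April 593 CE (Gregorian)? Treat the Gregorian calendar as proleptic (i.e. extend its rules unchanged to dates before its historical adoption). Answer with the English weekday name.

Thursday

Since JDN mod 7 = 3 (0 = Monday), the day is Thursday.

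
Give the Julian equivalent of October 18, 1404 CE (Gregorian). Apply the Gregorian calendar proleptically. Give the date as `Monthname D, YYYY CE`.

At this point the Julian calendar is 9 days behind the Gregorian.
18 October 1404 Gregorian − 9 days → 9 October 1404 Julian.

October 9, 1404 CE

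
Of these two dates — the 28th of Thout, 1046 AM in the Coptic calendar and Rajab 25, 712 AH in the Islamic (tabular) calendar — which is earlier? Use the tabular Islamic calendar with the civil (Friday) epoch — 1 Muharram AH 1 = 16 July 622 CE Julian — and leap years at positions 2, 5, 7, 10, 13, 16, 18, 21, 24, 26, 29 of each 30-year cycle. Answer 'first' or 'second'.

second

First date → JDN 2206743; second date → JDN 2200596.
JDN 2200596 < JDN 2206743, so the second date is earlier.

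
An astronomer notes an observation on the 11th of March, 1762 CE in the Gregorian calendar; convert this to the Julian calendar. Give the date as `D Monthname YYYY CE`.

The Julian–Gregorian offset here is 11 days (Julian trailing).
11 March 1762 Gregorian − 11 days → 28 February 1762 Julian.

28 February 1762 CE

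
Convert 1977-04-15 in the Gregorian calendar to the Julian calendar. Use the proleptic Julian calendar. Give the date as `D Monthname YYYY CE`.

The Julian–Gregorian offset here is 13 days (Julian trailing).
15 April 1977 Gregorian − 13 days → 2 April 1977 Julian.

2 April 1977 CE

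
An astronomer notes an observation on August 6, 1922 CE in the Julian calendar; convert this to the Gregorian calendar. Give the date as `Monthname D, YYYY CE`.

August 19, 1922 CE

At this point the Julian calendar is 13 days behind the Gregorian.
6 August 1922 Julian + 13 days → 19 August 1922 Gregorian.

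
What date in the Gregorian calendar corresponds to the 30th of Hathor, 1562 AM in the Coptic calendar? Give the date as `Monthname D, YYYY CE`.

Julian Day Number of the source date = 2395274.
Converting JDN 2395274 to the Gregorian calendar gives 8 December 1845 CE.

December 8, 1845 CE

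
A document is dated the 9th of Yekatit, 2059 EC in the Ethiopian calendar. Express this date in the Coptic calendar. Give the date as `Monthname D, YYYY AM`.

Both dates share Julian Day Number 2476063; in the Coptic calendar that is 9 Meshir 1783 AM.

Meshir 9, 1783 AM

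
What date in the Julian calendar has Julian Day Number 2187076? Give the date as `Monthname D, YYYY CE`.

JDN 2187076 is 28 November 1275 in the proleptic Gregorian calendar.
In the Julian calendar that day is November 21, 1275 CE.

November 21, 1275 CE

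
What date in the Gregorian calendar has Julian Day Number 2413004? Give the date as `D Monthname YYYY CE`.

24 June 1894 CE

Counting from JDN 2299161 = 15 Oct 1582 gives an offset of 113843 days.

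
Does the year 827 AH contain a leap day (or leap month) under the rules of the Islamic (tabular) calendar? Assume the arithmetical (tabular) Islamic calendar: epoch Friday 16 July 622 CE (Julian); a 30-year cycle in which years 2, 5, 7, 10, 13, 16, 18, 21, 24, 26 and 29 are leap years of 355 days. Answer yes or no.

Year 827 AH is year 17 of its 30-year cycle; leap positions are 2, 5, 7, 10, 13, 16, 18, 21, 24, 26, 29, so it is a common year (354 days).

no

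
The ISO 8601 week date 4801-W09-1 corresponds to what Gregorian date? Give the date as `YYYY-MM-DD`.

4801-02-26

ISO week 1 of 4801 is the week containing the first Thursday of 4801.
Week 9, day 1 (Monday) lands on 4801-02-26.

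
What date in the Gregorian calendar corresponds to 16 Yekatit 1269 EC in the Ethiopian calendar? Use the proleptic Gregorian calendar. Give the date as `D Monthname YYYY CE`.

Both dates share Julian Day Number 2187523; in the Gregorian calendar that is 17 February 1277 CE.

17 February 1277 CE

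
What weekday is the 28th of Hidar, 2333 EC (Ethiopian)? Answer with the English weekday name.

Tuesday

This is JDN 2576071 (10 December 2340 Gregorian).
Since JDN mod 7 = 1 (0 = Monday), the day is Tuesday.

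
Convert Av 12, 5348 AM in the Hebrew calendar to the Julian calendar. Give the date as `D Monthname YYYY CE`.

Both dates share Julian Day Number 2301282; in the Julian calendar that is 26 July 1588 CE.

26 July 1588 CE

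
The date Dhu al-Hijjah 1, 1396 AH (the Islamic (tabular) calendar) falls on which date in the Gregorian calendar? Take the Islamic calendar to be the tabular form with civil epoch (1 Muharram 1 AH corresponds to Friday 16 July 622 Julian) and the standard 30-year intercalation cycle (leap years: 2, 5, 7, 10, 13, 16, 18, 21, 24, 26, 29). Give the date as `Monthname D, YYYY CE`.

Julian Day Number of the source date = 2443106.
Converting JDN 2443106 to the Gregorian calendar gives 23 November 1976 CE.

November 23, 1976 CE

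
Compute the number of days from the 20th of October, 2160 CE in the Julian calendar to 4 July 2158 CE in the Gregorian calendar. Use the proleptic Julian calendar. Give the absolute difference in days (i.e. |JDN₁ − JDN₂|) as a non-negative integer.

First date → JDN 2510291; second date → JDN 2509438.
The interval is |2510291 − 2509438| = 853 days.

853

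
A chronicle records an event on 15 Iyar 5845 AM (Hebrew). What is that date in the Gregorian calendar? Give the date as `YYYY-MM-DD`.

Both dates share Julian Day Number 2482721; in the Gregorian calendar that is 10 May 2085 CE.

2085-05-10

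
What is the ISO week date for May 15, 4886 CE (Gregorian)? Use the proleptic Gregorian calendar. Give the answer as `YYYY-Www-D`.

The weekday is Wednesday (ISO weekday 3).
That Wednesday belongs to ISO week 20 of ISO year 4886.

4886-W20-3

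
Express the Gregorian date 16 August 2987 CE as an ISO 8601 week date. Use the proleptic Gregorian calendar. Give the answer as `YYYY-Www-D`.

The weekday is Thursday (ISO weekday 4).
That Thursday belongs to ISO week 33 of ISO year 2987.

2987-W33-4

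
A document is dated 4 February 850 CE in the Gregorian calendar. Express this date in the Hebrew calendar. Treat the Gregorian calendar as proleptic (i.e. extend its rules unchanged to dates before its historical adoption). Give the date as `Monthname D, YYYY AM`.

Shevat 14, 4610 AM

Julian Day Number of the source date = 2031551.
Converting JDN 2031551 to the Hebrew calendar gives 14 Shevat 4610 AM.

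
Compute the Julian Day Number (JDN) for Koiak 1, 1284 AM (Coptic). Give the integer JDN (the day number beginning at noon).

Equivalently 8 December 1567 (proleptic Gregorian).
JDN 2400001 is 17 November 1858 CE (Gregorian), MJD 0; the target day is −106265 days from there, so JDN = 2293736.

2293736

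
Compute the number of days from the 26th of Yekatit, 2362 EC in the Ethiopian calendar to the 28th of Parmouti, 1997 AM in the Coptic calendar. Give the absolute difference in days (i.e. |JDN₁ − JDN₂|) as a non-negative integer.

32445

JDN of the first date = 2586751.
JDN of the second date = 2554306.
|2554306 − 2586751| = 32445.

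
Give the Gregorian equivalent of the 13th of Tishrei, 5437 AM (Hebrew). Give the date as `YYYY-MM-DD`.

1676-09-20

Both dates share Julian Day Number 2333470; in the Gregorian calendar that is 20 September 1676 CE.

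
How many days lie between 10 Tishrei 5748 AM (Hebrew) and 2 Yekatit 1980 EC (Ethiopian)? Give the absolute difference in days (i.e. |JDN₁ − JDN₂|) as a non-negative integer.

JDN of the first date = 2447072.
JDN of the second date = 2447202.
|2447202 − 2447072| = 130.

130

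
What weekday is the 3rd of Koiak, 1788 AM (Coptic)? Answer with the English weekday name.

Sunday

In the Gregorian calendar this is 13 December 2071 (JDN 2477824).
Since JDN mod 7 = 6 (0 = Monday), the day is Sunday.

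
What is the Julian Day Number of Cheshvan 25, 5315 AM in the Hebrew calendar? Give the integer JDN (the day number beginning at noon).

In the proleptic Gregorian calendar the same day is 31 October 1554.
JDN 2451545 is 1 January 2000 CE (Gregorian); the target day is −162595 days from there, so JDN = 2288950.

2288950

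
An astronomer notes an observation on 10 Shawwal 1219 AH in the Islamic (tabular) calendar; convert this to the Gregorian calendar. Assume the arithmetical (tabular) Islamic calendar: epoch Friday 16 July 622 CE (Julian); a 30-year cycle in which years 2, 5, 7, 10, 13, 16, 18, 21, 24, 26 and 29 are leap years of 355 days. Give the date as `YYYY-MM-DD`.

1805-01-12

Both dates share Julian Day Number 2380334; in the Gregorian calendar that is 12 January 1805 CE.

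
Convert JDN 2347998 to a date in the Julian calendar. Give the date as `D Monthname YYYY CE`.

JDN 2347998 is 1 July 1716 in the Gregorian calendar.
In the Julian calendar that day is 20 June 1716 CE.

20 June 1716 CE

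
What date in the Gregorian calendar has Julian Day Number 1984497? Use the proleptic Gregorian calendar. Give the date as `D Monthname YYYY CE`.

JDN 2451545 is 1 Jan 2000; 1984497 is −467048 days from there.

8 April 721 CE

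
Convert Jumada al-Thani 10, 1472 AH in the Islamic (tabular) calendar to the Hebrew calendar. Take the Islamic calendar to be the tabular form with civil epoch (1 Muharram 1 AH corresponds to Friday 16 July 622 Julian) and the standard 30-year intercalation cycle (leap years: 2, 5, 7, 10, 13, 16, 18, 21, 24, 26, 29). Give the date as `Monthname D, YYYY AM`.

Julian Day Number of the source date = 2469870.
Converting JDN 2469870 to the Hebrew calendar gives 10 Adar 5810 AM.

Adar 10, 5810 AM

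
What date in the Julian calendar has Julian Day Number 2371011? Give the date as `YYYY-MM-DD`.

JDN 2371011 is 4 July 1779 in the Gregorian calendar.
In the Julian calendar that day is 1779-06-23.

1779-06-23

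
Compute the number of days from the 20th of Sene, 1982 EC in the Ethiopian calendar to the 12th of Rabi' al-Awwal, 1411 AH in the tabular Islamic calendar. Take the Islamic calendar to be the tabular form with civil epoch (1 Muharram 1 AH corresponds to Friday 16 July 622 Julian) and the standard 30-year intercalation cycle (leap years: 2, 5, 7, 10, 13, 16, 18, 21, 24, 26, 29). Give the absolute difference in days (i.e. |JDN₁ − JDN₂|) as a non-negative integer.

97

JDN of the first date = 2448070.
JDN of the second date = 2448167.
|2448167 − 2448070| = 97.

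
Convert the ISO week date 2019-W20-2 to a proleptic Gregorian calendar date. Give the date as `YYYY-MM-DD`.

ISO week 1 of 2019 is the week containing the first Thursday of 2019.
Week 20, day 2 (Tuesday) lands on 2019-05-14.

2019-05-14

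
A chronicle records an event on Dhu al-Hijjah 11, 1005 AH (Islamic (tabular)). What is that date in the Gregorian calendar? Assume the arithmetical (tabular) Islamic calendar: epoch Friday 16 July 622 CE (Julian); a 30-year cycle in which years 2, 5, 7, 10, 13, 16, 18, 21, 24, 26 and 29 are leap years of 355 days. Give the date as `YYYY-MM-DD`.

Julian Day Number of the source date = 2304559.
Converting JDN 2304559 to the Gregorian calendar gives 26 July 1597 CE.

1597-07-26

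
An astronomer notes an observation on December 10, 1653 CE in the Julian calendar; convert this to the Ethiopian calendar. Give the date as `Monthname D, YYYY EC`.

Both dates share Julian Day Number 2325160; in the Ethiopian calendar that is 14 Tahsas 1646 EC.

Tahsas 14, 1646 EC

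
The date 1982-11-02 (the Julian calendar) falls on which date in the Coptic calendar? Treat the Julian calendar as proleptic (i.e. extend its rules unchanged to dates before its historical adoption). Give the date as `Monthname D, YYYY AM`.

Julian Day Number of the source date = 2445289.
Converting JDN 2445289 to the Coptic calendar gives 6 Hathor 1699 AM.

Hathor 6, 1699 AM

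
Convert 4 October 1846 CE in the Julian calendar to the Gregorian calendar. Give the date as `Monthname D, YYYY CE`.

October 16, 1846 CE

The Julian–Gregorian offset here is 12 days (Julian trailing).
4 October 1846 Julian + 12 days → 16 October 1846 Gregorian.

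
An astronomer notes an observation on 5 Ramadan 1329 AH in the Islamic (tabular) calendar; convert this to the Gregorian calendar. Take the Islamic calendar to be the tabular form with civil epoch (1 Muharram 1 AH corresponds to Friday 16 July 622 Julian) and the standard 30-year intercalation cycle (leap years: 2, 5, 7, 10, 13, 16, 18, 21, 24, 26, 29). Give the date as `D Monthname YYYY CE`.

Julian Day Number of the source date = 2419279.
Converting JDN 2419279 to the Gregorian calendar gives 30 August 1911 CE.

30 August 1911 CE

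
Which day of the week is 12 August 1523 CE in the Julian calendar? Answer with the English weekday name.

Equivalently 22 August 1523 Gregorian, JDN 2277557.
2277557 ≡ 2 (mod 7); counting from Monday = 0 gives Wednesday.

Wednesday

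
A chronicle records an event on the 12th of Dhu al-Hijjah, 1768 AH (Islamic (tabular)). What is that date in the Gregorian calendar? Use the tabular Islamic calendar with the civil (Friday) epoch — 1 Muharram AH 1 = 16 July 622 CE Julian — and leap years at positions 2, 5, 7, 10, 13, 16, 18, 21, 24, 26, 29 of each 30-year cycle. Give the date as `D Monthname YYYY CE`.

7 November 2337 CE

Both dates share Julian Day Number 2574942; in the Gregorian calendar that is 7 November 2337 CE.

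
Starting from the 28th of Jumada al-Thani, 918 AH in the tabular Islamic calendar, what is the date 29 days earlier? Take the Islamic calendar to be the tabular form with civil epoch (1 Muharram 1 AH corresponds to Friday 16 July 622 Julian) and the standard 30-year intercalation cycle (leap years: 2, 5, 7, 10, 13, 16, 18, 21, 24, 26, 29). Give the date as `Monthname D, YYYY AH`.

The starting date is JDN 2273569; 2273569 − 29 = 2273540.
JDN 2273540 corresponds to Jumada al-Awwal 29, 918 AH.

Jumada al-Awwal 29, 918 AH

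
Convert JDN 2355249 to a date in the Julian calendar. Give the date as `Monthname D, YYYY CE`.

April 27, 1736 CE

The Gregorian equivalent of JDN 2355249 is 8 May 1736.
In the Julian calendar that day is April 27, 1736 CE.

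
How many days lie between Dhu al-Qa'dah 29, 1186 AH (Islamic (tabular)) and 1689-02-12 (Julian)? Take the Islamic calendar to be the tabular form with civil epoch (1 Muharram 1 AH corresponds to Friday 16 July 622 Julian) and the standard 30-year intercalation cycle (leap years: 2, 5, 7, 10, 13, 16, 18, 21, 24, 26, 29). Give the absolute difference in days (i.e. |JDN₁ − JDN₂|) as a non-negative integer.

First date → JDN 2368687; second date → JDN 2338008.
The interval is |2368687 − 2338008| = 30679 days.

30679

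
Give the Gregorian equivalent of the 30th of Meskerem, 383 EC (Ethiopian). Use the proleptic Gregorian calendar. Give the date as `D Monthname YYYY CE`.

28 September 390 CE

Both dates share Julian Day Number 1863775; in the Gregorian calendar that is 28 September 390 CE.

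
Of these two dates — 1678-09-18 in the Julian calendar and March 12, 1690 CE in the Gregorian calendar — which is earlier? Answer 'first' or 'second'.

First date → JDN 2334208; second date → JDN 2338391.
JDN 2334208 < JDN 2338391, so the first date is earlier.

first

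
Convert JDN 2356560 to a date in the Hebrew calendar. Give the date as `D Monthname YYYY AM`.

9 Kislev 5500 AM

The Gregorian equivalent of JDN 2356560 is 10 December 1739.
In the Hebrew calendar that day is 9 Kislev 5500 AM.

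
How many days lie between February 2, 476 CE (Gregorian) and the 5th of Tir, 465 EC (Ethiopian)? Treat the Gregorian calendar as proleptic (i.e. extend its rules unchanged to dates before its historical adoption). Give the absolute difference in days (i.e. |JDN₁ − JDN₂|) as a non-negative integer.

JDN of the first date = 1894948.
JDN of the second date = 1893821.
|1893821 − 1894948| = 1127.

1127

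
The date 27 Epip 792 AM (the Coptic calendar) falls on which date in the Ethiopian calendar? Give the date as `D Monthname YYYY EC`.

27 Hamle 1068 EC

The source date corresponds to 27 July 1076 in the proleptic Gregorian calendar (JDN 2114269).
That day falls on 27 Hamle 1068 EC in the Ethiopian calendar.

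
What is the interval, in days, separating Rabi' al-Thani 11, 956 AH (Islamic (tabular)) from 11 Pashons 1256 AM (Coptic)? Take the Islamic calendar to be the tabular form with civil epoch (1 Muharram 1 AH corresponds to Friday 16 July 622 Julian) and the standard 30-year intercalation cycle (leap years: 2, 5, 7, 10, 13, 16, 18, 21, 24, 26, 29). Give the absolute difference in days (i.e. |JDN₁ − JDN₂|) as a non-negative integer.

3290

JDN of the first date = 2286959.
JDN of the second date = 2283669.
|2283669 − 2286959| = 3290.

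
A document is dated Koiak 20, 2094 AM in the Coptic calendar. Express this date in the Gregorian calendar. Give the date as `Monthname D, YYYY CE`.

Julian Day Number of the source date = 2589607.
Converting JDN 2589607 to the Gregorian calendar gives 1 January 2378 CE.

January 1, 2378 CE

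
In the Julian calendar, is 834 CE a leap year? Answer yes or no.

834 mod 4 = 2, so it is a common year in the Julian calendar.

no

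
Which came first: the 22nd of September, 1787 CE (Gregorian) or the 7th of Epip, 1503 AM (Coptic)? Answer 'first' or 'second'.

second

First date → JDN 2374013; second date → JDN 2373941.
JDN 2373941 < JDN 2374013, so the second date is earlier.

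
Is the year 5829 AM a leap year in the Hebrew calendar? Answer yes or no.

Hebrew year 5829 is year 15 of its 19-year Metonic cycle; leap years are at positions 3, 6, 8, 11, 14, 17, 19, so it is a common year (12 months).

no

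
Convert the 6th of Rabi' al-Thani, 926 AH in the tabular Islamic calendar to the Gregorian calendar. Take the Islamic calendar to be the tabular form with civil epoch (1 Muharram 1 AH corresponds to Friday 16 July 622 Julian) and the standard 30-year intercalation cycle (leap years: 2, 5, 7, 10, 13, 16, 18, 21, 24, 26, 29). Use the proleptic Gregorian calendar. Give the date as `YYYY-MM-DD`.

1520-04-05

Julian Day Number of the source date = 2276323.
Converting JDN 2276323 to the Gregorian calendar gives 5 April 1520 CE.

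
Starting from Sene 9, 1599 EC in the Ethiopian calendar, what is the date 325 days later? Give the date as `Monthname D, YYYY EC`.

JDN of Sene 9, 1599 EC = 2308168.
2308168 + 325 = 2308493.
JDN 2308493 in the Ethiopian calendar is Miyazya 28, 1600 EC.

Miyazya 28, 1600 EC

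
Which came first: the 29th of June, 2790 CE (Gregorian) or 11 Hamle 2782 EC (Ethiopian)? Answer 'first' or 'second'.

Converting both to JDN: 2740266 vs 2740291; the smaller is the first.

first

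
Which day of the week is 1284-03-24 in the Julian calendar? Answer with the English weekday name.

Friday

Equivalently 31 March 1284 Gregorian, JDN 2190122.
2190122 ≡ 4 (mod 7); counting from Monday = 0 gives Friday.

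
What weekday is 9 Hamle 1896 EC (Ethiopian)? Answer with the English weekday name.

Saturday

Equivalently 16 July 1904 Gregorian, JDN 2416678.
Since JDN mod 7 = 5 (0 = Monday), the day is Saturday.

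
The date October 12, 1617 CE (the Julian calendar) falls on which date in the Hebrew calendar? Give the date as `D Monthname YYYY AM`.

23 Tishrei 5378 AM

The source date corresponds to 22 October 1617 in the Gregorian calendar (JDN 2311952).
That day falls on 23 Tishrei 5378 AM in the Hebrew calendar.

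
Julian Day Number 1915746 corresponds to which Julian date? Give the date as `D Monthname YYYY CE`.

JDN 1915746 is 12 January 533 in the proleptic Gregorian calendar.
In the Julian calendar that day is 10 January 533 CE.

10 January 533 CE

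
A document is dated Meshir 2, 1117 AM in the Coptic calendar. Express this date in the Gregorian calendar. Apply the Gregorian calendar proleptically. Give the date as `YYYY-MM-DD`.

1401-02-05

Both dates share Julian Day Number 2232800; in the Gregorian calendar that is 5 February 1401 CE.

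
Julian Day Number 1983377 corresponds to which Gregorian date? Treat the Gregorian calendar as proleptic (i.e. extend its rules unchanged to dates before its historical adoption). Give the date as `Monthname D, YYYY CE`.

Counting from JDN 2299161 = 15 Oct 1582 gives an offset of -315784 days.

March 15, 718 CE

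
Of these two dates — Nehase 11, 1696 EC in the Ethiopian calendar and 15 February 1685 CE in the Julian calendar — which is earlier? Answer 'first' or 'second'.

second

Converting both to JDN: 2343660 vs 2336550; the smaller is the second.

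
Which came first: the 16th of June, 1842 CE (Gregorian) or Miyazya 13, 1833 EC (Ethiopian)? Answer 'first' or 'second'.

second

The two dates have Julian Day Numbers 2394003 and 2393581 respectively.
Since 2393581 < 2394003, the second date comes first.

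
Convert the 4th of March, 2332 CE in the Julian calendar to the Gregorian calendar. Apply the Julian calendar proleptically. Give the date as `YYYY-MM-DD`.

2332-03-20

At this point the Julian calendar is 16 days behind the Gregorian.
4 March 2332 Julian + 16 days → 20 March 2332 Gregorian.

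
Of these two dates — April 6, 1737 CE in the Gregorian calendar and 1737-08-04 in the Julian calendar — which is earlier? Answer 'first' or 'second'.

first

Converting both to JDN: 2355582 vs 2355713; the smaller is the first.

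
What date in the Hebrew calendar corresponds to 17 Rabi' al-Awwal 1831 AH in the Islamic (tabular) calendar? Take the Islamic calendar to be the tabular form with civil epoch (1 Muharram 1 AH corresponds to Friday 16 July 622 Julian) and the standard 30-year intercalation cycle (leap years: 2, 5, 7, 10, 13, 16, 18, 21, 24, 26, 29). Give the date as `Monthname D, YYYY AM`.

Nisan 18, 6158 AM

The source date corresponds to 5 April 2398 in the Gregorian calendar (JDN 2597006).
That day falls on 18 Nisan 6158 AM in the Hebrew calendar.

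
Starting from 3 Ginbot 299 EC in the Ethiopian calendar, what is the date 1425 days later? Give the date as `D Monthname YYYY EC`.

27 Megabit 303 EC

The starting date is JDN 1833307; 1833307 + 1425 = 1834732.
JDN 1834732 corresponds to 27 Megabit 303 EC.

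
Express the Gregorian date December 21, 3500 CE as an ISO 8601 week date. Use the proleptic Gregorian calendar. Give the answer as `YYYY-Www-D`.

The weekday is Friday (ISO weekday 5).
That Friday belongs to ISO week 51 of ISO year 3500.

3500-W51-5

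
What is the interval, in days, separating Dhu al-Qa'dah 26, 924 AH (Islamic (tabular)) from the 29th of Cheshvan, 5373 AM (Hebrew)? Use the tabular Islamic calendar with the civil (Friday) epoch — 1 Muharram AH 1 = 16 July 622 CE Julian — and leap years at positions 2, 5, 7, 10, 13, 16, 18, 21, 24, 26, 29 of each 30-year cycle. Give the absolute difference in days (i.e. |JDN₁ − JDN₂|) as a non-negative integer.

34319

First date → JDN 2275840; second date → JDN 2310159.
The interval is |2275840 − 2310159| = 34319 days.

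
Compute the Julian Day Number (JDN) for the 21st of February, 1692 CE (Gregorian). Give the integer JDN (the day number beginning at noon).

JDN 2299161 is 15 October 1582 CE (Gregorian); the target day is +39941 days from there, so JDN = 2339102.

2339102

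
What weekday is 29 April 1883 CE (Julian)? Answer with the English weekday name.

In the Gregorian calendar this is 11 May 1883 (JDN 2408942).
JDN 2408942 mod 7 = 4, and JDN 0 was a Monday, so this is a Friday.

Friday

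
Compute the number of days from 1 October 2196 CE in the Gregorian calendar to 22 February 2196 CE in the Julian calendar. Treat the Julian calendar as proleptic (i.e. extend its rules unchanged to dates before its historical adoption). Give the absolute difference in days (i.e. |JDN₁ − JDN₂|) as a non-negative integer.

First date → JDN 2523407; second date → JDN 2523199.
The interval is |2523407 − 2523199| = 208 days.

208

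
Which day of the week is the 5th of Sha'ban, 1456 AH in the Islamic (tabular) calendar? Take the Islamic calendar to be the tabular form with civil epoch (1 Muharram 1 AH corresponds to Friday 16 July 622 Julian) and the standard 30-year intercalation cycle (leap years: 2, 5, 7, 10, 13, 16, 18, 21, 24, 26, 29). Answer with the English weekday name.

Equivalently 18 October 2034 Gregorian, JDN 2464254.
Since JDN mod 7 = 2 (0 = Monday), the day is Wednesday.

Wednesday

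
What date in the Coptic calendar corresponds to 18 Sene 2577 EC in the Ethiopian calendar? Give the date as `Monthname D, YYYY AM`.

Paoni 18, 2301 AM

Both dates share Julian Day Number 2665392; in the Coptic calendar that is 18 Paoni 2301 AM.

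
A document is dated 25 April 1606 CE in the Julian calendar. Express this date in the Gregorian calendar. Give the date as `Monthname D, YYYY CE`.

For dates in this range the Gregorian date is 10 days ahead of the Julian.
25 April 1606 Julian + 10 days → 5 May 1606 Gregorian.

May 5, 1606 CE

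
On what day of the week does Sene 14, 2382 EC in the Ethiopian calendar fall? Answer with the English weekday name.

This is JDN 2594164 (24 June 2390 Gregorian).
2594164 ≡ 6 (mod 7); counting from Monday = 0 gives Sunday.

Sunday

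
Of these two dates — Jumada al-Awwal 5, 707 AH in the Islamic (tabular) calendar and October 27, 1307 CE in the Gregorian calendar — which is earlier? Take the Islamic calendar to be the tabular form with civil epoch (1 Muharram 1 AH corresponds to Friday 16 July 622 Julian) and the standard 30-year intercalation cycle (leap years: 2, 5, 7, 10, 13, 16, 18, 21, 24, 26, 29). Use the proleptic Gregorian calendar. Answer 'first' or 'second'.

second

Converting both to JDN: 2198745 vs 2198731; the smaller is the second.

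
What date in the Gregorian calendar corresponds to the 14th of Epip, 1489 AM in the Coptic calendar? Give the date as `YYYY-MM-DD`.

Both dates share Julian Day Number 2368835; in the Gregorian calendar that is 19 July 1773 CE.

1773-07-19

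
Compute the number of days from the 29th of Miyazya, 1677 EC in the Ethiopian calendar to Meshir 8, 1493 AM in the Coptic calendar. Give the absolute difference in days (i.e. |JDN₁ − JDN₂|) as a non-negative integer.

JDN of the first date = 2336618.
JDN of the second date = 2370140.
|2370140 − 2336618| = 33522.

33522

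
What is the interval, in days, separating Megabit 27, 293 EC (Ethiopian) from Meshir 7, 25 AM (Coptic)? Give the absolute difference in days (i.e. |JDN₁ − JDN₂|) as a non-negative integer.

2872

JDN of the first date = 1831080.
JDN of the second date = 1833952.
|1833952 − 1831080| = 2872.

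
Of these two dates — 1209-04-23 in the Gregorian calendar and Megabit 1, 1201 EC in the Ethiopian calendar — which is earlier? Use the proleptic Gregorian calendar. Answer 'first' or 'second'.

second

First date → JDN 2162751; second date → JDN 2162701.
JDN 2162701 < JDN 2162751, so the second date is earlier.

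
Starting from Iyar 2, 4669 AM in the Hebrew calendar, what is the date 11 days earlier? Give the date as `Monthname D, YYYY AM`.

Nisan 21, 4669 AM

The starting date is JDN 2053185; 2053185 − 11 = 2053174.
JDN 2053174 corresponds to Nisan 21, 4669 AM.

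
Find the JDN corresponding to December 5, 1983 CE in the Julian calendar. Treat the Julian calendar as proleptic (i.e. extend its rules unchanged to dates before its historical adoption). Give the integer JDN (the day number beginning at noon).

In the Gregorian calendar the same day is 18 December 1983.
JDN 2299161 is 15 October 1582 CE (Gregorian); the target day is +146526 days from there, so JDN = 2445687.

2445687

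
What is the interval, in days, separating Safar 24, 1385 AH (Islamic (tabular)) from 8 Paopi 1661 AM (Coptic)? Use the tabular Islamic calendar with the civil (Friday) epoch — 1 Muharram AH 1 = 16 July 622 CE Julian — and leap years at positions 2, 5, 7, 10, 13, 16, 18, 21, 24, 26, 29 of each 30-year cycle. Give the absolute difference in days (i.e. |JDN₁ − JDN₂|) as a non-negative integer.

First date → JDN 2438936; second date → JDN 2431382.
The interval is |2438936 − 2431382| = 7554 days.

7554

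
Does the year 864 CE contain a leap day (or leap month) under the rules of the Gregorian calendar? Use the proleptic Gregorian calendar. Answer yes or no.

864 is divisible by 4 and not by 100, so it is a leap year.

yes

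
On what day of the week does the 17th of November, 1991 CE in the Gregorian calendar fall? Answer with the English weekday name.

2448578 ≡ 6 (mod 7); counting from Monday = 0 gives Sunday.

Sunday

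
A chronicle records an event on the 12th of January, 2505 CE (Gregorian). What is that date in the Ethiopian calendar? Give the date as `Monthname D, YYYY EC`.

Tahsas 30, 2497 EC

Julian Day Number of the source date = 2636004.
Converting JDN 2636004 to the Ethiopian calendar gives 30 Tahsas 2497 EC.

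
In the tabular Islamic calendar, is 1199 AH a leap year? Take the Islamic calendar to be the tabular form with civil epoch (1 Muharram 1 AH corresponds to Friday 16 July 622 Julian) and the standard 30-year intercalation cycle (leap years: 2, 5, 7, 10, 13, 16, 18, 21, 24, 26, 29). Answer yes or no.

yes

Year 1199 AH is year 29 of its 30-year cycle; leap positions are 2, 5, 7, 10, 13, 16, 18, 21, 24, 26, 29, so it is a leap year (355 days).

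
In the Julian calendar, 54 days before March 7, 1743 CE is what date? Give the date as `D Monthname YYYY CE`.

The starting date is JDN 2357754; 2357754 − 54 = 2357700.
JDN 2357700 corresponds to 12 January 1743 CE.

12 January 1743 CE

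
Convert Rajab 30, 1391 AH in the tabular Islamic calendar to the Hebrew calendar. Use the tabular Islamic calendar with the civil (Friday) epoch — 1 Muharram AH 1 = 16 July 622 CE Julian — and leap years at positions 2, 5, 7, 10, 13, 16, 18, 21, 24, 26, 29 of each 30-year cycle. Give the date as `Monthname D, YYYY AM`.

The source date corresponds to 21 September 1971 in the Gregorian calendar (JDN 2441216).
That day falls on 2 Tishrei 5732 AM in the Hebrew calendar.

Tishrei 2, 5732 AM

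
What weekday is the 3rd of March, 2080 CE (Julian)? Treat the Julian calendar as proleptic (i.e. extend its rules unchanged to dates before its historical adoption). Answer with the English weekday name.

Equivalently 16 March 2080 Gregorian, JDN 2480840.
JDN 2480840 mod 7 = 5, and JDN 0 was a Monday, so this is a Saturday.

Saturday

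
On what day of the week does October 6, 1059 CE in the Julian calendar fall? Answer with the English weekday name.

Wednesday

Equivalently 12 October 1059 Gregorian, JDN 2108136.
2108136 ≡ 2 (mod 7); counting from Monday = 0 gives Wednesday.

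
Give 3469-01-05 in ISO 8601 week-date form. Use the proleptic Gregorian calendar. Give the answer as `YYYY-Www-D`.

3469-W01-2

The weekday is Tuesday (ISO weekday 2).
That Tuesday belongs to ISO week 1 of ISO year 3469.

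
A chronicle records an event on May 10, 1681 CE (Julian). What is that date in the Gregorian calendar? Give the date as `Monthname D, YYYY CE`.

May 20, 1681 CE

For dates in this range the Gregorian date is 10 days ahead of the Julian.
10 May 1681 Julian + 10 days → 20 May 1681 Gregorian.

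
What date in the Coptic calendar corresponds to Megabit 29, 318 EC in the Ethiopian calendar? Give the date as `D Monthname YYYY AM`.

29 Paremhat 42 AM

Julian Day Number of the source date = 1840213.
Converting JDN 1840213 to the Coptic calendar gives 29 Paremhat 42 AM.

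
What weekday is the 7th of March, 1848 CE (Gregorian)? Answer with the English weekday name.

Since JDN mod 7 = 1 (0 = Monday), the day is Tuesday.

Tuesday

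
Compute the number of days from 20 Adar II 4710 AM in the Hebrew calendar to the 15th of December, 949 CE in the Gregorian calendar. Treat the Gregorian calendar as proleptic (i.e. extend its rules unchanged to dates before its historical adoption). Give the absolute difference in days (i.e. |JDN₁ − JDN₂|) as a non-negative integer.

JDN of the first date = 2068117.
JDN of the second date = 2068024.
|2068024 − 2068117| = 93.

93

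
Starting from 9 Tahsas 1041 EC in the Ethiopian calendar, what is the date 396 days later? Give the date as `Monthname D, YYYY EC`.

Tir 10, 1042 EC

JDN of 9 Tahsas 1041 EC = 2104179.
2104179 + 396 = 2104575.
JDN 2104575 in the Ethiopian calendar is Tir 10, 1042 EC.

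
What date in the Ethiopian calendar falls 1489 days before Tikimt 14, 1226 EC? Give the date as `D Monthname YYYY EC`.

Counting 1489 days back from JDN 2171695 reaches JDN 2170206, which is 16 Meskerem 1222 EC.

16 Meskerem 1222 EC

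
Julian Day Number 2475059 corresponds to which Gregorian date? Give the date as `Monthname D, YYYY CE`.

May 18, 2064 CE

Counting from JDN 2299161 = 15 Oct 1582 gives an offset of 175898 days.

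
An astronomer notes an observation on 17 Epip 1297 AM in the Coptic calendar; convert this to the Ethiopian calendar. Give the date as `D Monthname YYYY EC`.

Both dates share Julian Day Number 2298710; in the Ethiopian calendar that is 17 Hamle 1573 EC.

17 Hamle 1573 EC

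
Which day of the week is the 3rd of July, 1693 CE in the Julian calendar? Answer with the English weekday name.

Monday

This is JDN 2339610 (13 July 1693 Gregorian).
JDN 2339610 mod 7 = 0, and JDN 0 was a Monday, so this is a Monday.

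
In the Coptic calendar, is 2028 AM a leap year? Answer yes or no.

no

2028 mod 4 = 0; in the Coptic calendar a year is leap when year mod 4 = 3, so it is a common year.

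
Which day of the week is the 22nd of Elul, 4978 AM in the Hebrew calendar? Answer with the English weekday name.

Equivalently 21 September 1218 Gregorian, JDN 2166189.
JDN 2166189 mod 7 = 4, and JDN 0 was a Monday, so this is a Friday.

Friday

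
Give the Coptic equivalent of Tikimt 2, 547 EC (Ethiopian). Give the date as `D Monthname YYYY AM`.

The source date corresponds to 1 October 554 in the proleptic Gregorian calendar (JDN 1923678).
That day falls on 2 Paopi 271 AM in the Coptic calendar.

2 Paopi 271 AM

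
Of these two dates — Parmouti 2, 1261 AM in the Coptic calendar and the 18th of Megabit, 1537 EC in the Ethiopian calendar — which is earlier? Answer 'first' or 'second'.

First date → JDN 2285456; second date → JDN 2285442.
JDN 2285442 < JDN 2285456, so the second date is earlier.

second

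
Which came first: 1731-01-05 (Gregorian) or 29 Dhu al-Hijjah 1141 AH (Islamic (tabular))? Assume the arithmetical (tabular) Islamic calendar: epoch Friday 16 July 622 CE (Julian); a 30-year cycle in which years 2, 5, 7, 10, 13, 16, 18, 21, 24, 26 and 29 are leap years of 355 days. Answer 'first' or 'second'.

second

Converting both to JDN: 2353299 vs 2352771; the smaller is the second.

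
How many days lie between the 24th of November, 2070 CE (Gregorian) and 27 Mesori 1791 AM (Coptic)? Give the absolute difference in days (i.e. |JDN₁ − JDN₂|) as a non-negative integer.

1743

First date → JDN 2477440; second date → JDN 2479183.
The interval is |2477440 − 2479183| = 1743 days.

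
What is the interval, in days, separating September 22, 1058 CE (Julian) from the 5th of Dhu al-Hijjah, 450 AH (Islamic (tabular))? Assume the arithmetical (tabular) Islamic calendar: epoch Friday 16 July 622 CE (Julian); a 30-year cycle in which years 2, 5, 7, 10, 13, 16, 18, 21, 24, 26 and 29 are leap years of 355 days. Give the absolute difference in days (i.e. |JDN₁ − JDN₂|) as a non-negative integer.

123

First date → JDN 2107757; second date → JDN 2107880.
The interval is |2107757 − 2107880| = 123 days.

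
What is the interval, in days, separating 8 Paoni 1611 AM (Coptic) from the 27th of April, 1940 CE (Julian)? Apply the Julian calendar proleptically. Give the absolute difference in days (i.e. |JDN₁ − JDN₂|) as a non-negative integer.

16401

JDN of the first date = 2413359.
JDN of the second date = 2429760.
|2429760 − 2413359| = 16401.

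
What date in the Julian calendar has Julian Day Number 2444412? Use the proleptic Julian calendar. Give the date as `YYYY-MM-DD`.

1980-06-08

JDN 2444412 is 21 June 1980 in the Gregorian calendar.
In the Julian calendar that day is 1980-06-08.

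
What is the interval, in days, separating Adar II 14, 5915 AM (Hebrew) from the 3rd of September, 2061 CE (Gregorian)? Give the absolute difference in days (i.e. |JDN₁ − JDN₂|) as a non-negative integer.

34163

First date → JDN 2508234; second date → JDN 2474071.
The interval is |2508234 − 2474071| = 34163 days.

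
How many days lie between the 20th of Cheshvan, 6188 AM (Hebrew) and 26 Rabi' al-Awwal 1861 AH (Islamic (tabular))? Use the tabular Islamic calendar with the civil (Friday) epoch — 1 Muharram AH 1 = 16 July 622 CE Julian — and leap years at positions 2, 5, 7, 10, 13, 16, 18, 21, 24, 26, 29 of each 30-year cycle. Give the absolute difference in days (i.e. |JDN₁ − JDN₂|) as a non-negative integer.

First date → JDN 2607818; second date → JDN 2607646.
The interval is |2607818 − 2607646| = 172 days.

172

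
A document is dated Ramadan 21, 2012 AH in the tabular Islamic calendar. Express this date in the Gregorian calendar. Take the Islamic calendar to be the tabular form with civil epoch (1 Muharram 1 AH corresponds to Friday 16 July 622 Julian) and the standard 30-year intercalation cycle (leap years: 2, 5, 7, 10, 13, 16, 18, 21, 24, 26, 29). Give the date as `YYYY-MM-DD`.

2574-05-13

Julian Day Number of the source date = 2661327.
Converting JDN 2661327 to the Gregorian calendar gives 13 May 2574 CE.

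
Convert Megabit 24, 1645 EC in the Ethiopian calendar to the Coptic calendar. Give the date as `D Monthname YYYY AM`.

24 Paremhat 1369 AM

The source date corresponds to 30 March 1653 in the Gregorian calendar (JDN 2324895).
That day falls on 24 Paremhat 1369 AM in the Coptic calendar.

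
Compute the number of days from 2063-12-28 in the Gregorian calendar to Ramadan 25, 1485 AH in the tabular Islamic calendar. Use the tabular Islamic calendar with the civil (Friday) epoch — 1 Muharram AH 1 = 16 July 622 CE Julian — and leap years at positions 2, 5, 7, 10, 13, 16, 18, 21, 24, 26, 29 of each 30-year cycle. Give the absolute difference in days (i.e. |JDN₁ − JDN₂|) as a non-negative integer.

First date → JDN 2474917; second date → JDN 2474580.
The interval is |2474917 − 2474580| = 337 days.

337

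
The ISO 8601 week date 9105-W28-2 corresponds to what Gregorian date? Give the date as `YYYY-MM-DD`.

9105-07-11

ISO week 1 of 9105 is the week containing the first Thursday of 9105.
Week 28, day 2 (Tuesday) lands on 9105-07-11.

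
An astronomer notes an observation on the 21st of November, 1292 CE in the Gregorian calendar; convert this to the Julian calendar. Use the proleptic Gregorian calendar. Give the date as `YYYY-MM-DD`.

The Julian–Gregorian offset here is 7 days (Julian trailing).
21 November 1292 Gregorian − 7 days → 14 November 1292 Julian.

1292-11-14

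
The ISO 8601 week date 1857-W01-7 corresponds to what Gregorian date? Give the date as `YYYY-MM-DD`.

1857-01-04

ISO week 1 of 1857 is the week containing the first Thursday of 1857.
Week 1, day 7 (Sunday) lands on 1857-01-04.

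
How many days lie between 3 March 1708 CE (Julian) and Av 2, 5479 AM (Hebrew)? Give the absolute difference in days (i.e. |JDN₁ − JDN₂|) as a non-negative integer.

JDN of the first date = 2344967.
JDN of the second date = 2349110.
|2349110 − 2344967| = 4143.

4143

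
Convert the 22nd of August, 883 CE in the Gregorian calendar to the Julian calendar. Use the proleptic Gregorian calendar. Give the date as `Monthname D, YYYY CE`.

August 18, 883 CE

For dates in this range the Gregorian date is 4 days ahead of the Julian.
22 August 883 Gregorian − 4 days → 18 August 883 Julian.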